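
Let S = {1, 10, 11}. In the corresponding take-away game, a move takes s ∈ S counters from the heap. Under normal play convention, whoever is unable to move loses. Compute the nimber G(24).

G(0) = 0
G(1) = mex{0} = 1
G(2) = mex{1} = 0
G(3) = mex{0} = 1
G(4) = mex{1} = 0
G(5) = mex{0} = 1
G(6) = mex{1} = 0
G(7) = mex{0} = 1
G(8) = mex{1} = 0
G(9) = mex{0} = 1
G(10) = mex{1,0} = 2
G(11) = mex{2,1,0} = 3
G(12) = mex{3,0,1} = 2
G(13) = mex{2,1,0} = 3
G(14) = mex{3,0,1} = 2
G(15) = mex{2,1,0} = 3
G(16) = mex{3,0,1} = 2
G(17) = mex{2,1,0} = 3
G(18) = mex{3,0,1} = 2
G(19) = mex{2,1,0} = 3
G(20) = mex{3,2,1} = 0
G(21) = mex{0,3,2} = 1
G(22) = mex{1,2,3} = 0
G(23) = mex{0,3,2} = 1
G(24) = mex{1,2,3} = 0

0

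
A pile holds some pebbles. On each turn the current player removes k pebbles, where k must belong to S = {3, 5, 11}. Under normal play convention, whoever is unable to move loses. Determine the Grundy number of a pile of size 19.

1

G(0) = 0
G(1) = mex{} = 0
G(2) = mex{} = 0
G(3) = mex{0} = 1
G(4) = mex{0} = 1
G(5) = mex{0,0} = 1
G(6) = mex{1,0} = 2
G(7) = mex{1,0} = 2
G(8) = mex{1,1} = 0
G(9) = mex{2,1} = 0
G(10) = mex{2,1} = 0
G(11) = mex{0,2,0} = 1
G(12) = mex{0,2,0} = 1
G(13) = mex{0,0,0} = 1
G(14) = mex{1,0,1} = 2
G(15) = mex{1,0,1} = 2
G(16) = mex{1,1,1} = 0
G(17) = mex{2,1,2} = 0
G(18) = mex{2,1,2} = 0
G(19) = mex{0,2,0} = 1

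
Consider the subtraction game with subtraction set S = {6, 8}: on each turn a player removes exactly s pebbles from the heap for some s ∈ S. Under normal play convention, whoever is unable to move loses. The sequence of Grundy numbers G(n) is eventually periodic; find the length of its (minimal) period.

14

n :  0  1  2  3  4  5  6  7  8  9 10 11 12 13 14 15 16 17 18 19 20 21 22 23 24 25 26 27 28 29
G :  0  0  0  0  0  0  1  1  1  1  1  1  2  2  0  0  0  0  0  0  1  1  1  1  1  1  2  2  0  0
G(n+14) = G(n) holds for n = 0,…,7 (a full window of length max(S) = 8), so the sequence is purely periodic with period 14.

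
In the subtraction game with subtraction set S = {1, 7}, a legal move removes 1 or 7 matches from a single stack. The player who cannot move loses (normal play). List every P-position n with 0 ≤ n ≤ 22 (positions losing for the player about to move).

n :  0  1  2  3  4  5  6  7  8  9 10 11 12 13 14 15 16 17 18 19 20 21 22
G :  0  1  0  1  0  1  0  1  0  1  0  1  0  1  0  1  0  1  0  1  0  1  0
P-positions are exactly the n with G(n) = 0.

0, 2, 4, 6, 8, 10, 12, 14, 16, 18, 20, 22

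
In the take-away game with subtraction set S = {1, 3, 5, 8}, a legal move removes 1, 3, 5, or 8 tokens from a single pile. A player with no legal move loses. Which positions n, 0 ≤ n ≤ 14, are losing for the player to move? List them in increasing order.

0, 2, 4, 6, 13

n :  0  1  2  3  4  5  6  7  8  9 10 11 12 13 14
G :  0  1  0  1  0  1  0  1  2  3  2  3  2  0  1
P-positions are exactly the n with G(n) = 0.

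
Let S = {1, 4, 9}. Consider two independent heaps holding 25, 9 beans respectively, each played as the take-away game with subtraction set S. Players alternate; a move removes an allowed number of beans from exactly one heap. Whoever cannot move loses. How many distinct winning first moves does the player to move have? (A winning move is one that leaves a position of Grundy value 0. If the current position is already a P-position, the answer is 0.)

All heaps use S = {1, 4, 9}:
n :  0  1  2  3  4  5  6  7  8  9 10 11 12 13 14 15 16 17 18 19 20 21 22 23 24 25
G :  0  1  0  1  2  0  1  0  1  2  0  1  0  1  2  0  1  0  1  2  0  1  0  1  2  0
Heap A: G(25) = 0.
Heap B: G(9) = 2.
Combined Grundy value = 0 ⊕ 2 = 2.
A winning move leaves total XOR = 0, i.e. changes one component's Grundy value g to g ⊕ X where X is the current total.
Heap A: need g' = 0⊕2 = 2. Options: 25−1→G=2, 25−4→G=1, 25−9→G=1. Hits: 1.
Heap B: need g' = 2⊕2 = 0. Options: 9−1→G=1, 9−4→G=0, 9−9→G=0. Hits: 2.

3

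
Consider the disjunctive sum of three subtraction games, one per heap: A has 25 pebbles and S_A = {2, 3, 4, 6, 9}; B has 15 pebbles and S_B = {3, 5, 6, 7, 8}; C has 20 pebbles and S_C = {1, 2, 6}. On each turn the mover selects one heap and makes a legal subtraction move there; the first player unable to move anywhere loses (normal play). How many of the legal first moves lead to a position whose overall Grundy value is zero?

Heap A, S = {2, 3, 4, 6, 9}:
G(0) = 0
G(1) = mex{} = 0
G(2) = mex{0} = 1
G(3) = mex{0,0} = 1
G(4) = mex{1,0,0} = 2
G(5) = mex{1,1,0} = 2
G(6) = mex{2,1,1,0} = 3
G(7) = mex{2,2,1,0} = 3
G(8) = mex{3,2,2,1} = 0
G(9) = mex{3,3,2,1,0} = 4
G(10) = mex{0,3,3,2,0} = 1
G(11) = mex{4,0,3,2,1} = 5
G(12) = mex{1,4,0,3,1} = 2
G(13) = mex{5,1,4,3,2} = 0
G(14) = mex{2,5,1,0,2} = 3
G(15) = mex{0,2,5,4,3} = 1
G(16) = mex{3,0,2,1,3} = 4
G(17) = mex{1,3,0,5,0} = 2
G(18) = mex{4,1,3,2,4} = 0
G(19) = mex{2,4,1,0,1} = 3
G(20) = mex{0,2,4,3,5} = 1
G(21) = mex{3,0,2,1,2} = 4
G(22) = mex{1,3,0,4,0} = 2
G(23) = mex{4,1,3,2,3} = 0
G(24) = mex{2,4,1,0,1} = 3
G(25) = mex{0,2,4,3,4} = 1
G_A(25) = 1.
Heap B, S = {3, 5, 6, 7, 8}:
n :  0  1  2  3  4  5  6  7  8  9 10 11 12 13 14 15
G :  0  0  0  1  1  1  2  2  2  3  3  0  0  0  1  1
G_B(15) = 1.
Heap C, S = {1, 2, 6}:
n :  0  1  2  3  4  5  6  7  8  9 10 11 12 13 14 15 16 17 18 19 20
G :  0  1  2  0  1  2  3  0  1  2  0  1  2  3  0  1  2  0  1  2  3
G_C(20) = 3.
Combined Grundy value = 1 ⊕ 1 ⊕ 3 = 3.
A winning move leaves total XOR = 0, i.e. changes one component's Grundy value g to g ⊕ X where X is the current total.
Heap A: need g' = 1⊕3 = 2. Options: 25−2→G=0, 25−3→G=2, 25−4→G=4, 25−6→G=3, 25−9→G=4. Hits: 1.
Heap B: need g' = 1⊕3 = 2. Options: 15−3→G=0, 15−5→G=3, 15−6→G=3, 15−7→G=2, 15−8→G=2. Hits: 2.
Heap C: need g' = 3⊕3 = 0. Options: 20−1→G=2, 20−2→G=1, 20−6→G=0. Hits: 1.

4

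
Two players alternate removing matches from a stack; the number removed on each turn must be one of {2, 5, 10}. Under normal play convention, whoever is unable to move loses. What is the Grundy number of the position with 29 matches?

3

n :  0  1  2  3  4  5  6  7  8  9 10 11 12 13 14 15 16 17 18 19 20 21 22 23 24 25 26 27 28 29
G :  0  0  1  1  0  2  1  0  0  1  1  2  2  3  3  0  0  1  1  0  2  1  0  0  1  1  2  2  3  3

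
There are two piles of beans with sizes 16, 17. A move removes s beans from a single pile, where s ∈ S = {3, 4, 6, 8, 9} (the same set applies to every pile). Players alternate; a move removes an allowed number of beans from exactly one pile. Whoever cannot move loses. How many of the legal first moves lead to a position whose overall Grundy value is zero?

All piles use S = {3, 4, 6, 8, 9}:
G(0) = 0
G(1) = mex{} = 0
G(2) = mex{} = 0
G(3) = mex{0} = 1
G(4) = mex{0,0} = 1
G(5) = mex{0,0} = 1
G(6) = mex{1,0,0} = 2
G(7) = mex{1,1,0} = 2
G(8) = mex{1,1,0,0} = 2
G(9) = mex{2,1,1,0,0} = 3
G(10) = mex{2,2,1,0,0} = 3
G(11) = mex{2,2,1,1,0} = 3
G(12) = mex{3,2,2,1,1} = 0
G(13) = mex{3,3,2,1,1} = 0
G(14) = mex{3,3,2,2,1} = 0
G(15) = mex{0,3,3,2,2} = 1
G(16) = mex{0,0,3,2,2} = 1
G(17) = mex{0,0,3,3,2} = 1
Pile A: G(16) = 1.
Pile B: G(17) = 1.
Combined Grundy value = 1 ⊕ 1 = 0.
A winning move leaves total XOR = 0, i.e. changes one component's Grundy value g to g ⊕ X where X is the current total.
Pile A: target g' = 1⊕0 = 1, but every legal move changes the Grundy value (mex property), so 0 moves.
Pile B: target g' = 1⊕0 = 1, but every legal move changes the Grundy value (mex property), so 0 moves.

0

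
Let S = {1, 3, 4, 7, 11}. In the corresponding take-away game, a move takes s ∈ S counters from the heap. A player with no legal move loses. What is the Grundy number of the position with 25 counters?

1

G(0) = 0
G(1) = mex{0} = 1
G(2) = mex{1} = 0
G(3) = mex{0,0} = 1
G(4) = mex{1,1,0} = 2
G(5) = mex{2,0,1} = 3
G(6) = mex{3,1,0} = 2
G(7) = mex{2,2,1,0} = 3
G(8) = mex{3,3,2,1} = 0
G(9) = mex{0,2,3,0} = 1
G(10) = mex{1,3,2,1} = 0
G(11) = mex{0,0,3,2,0} = 1
G(12) = mex{1,1,0,3,1} = 2
G(13) = mex{2,0,1,2,0} = 3
G(14) = mex{3,1,0,3,1} = 2
G(15) = mex{2,2,1,0,2} = 3
G(16) = mex{3,3,2,1,3} = 0
G(17) = mex{0,2,3,0,2} = 1
G(18) = mex{1,3,2,1,3} = 0
G(19) = mex{0,0,3,2,0} = 1
G(20) = mex{1,1,0,3,1} = 2
G(21) = mex{2,0,1,2,0} = 3
G(22) = mex{3,1,0,3,1} = 2
G(23) = mex{2,2,1,0,2} = 3
G(24) = mex{3,3,2,1,3} = 0
G(25) = mex{0,2,3,0,2} = 1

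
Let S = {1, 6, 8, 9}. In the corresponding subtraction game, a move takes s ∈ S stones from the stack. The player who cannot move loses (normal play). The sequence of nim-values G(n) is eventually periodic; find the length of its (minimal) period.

n :  0  1  2  3  4  5  6  7  8  9 10 11 12 13 14 15 16 17 18 19 20 21 22 23 24 25 26 27 28 29 30 31 32 33 34 35
G :  0  1  0  1  0  1  2  0  1  2  3  2  3  2  0  1  2  0  1  0  1  0  1  2  0  1  2  3  2  3  2  0  1  2  0  1
G(n+17) = G(n) holds for n = 0,…,8 (a full window of length max(S) = 9), so the sequence is purely periodic with period 17.

17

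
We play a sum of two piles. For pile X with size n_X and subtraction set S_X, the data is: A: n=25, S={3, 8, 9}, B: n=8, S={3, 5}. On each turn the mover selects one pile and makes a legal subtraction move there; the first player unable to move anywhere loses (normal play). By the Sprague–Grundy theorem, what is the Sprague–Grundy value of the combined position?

Pile A, S = {3, 8, 9}:
n :  0  1  2  3  4  5  6  7  8  9 10 11 12 13 14 15 16 17 18 19 20 21 22 23 24 25
G :  0  0  0  1  1  1  0  0  2  1  1  3  0  0  2  1  1  0  0  0  1  1  1  0  0  2
G_A(25) = 2.
Pile B, S = {3, 5}:
G(0) = 0
G(1) = mex{} = 0
G(2) = mex{} = 0
G(3) = mex{0} = 1
G(4) = mex{0} = 1
G(5) = mex{0,0} = 1
G(6) = mex{1,0} = 2
G(7) = mex{1,0} = 2
G(8) = mex{1,1} = 0
G_B(8) = 0.
Combined Grundy value = 2 ⊕ 0 = 2.

2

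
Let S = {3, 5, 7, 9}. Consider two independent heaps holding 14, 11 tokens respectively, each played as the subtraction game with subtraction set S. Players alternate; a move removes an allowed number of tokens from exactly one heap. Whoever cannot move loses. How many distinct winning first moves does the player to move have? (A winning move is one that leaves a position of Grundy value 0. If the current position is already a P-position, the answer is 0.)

3

All heaps use S = {3, 5, 7, 9}:
G(0) = 0
G(1) = mex{} = 0
G(2) = mex{} = 0
G(3) = mex{0} = 1
G(4) = mex{0} = 1
G(5) = mex{0,0} = 1
G(6) = mex{1,0} = 2
G(7) = mex{1,0,0} = 2
G(8) = mex{1,1,0} = 2
G(9) = mex{2,1,0,0} = 3
G(10) = mex{2,1,1,0} = 3
G(11) = mex{2,2,1,0} = 3
G(12) = mex{3,2,1,1} = 0
G(13) = mex{3,2,2,1} = 0
G(14) = mex{3,3,2,1} = 0
Heap A: G(14) = 0.
Heap B: G(11) = 3.
Combined Grundy value = 0 ⊕ 3 = 3.
A winning move leaves total XOR = 0, i.e. changes one component's Grundy value g to g ⊕ X where X is the current total.
Heap A: need g' = 0⊕3 = 3. Options: 14−3→G=3, 14−5→G=3, 14−7→G=2, 14−9→G=1. Hits: 2.
Heap B: need g' = 3⊕3 = 0. Options: 11−3→G=2, 11−5→G=2, 11−7→G=1, 11−9→G=0. Hits: 1.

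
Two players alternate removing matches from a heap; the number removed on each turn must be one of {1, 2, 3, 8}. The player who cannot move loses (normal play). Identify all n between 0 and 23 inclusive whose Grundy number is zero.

n :  0  1  2  3  4  5  6  7  8  9 10 11 12 13 14 15 16 17 18 19 20 21 22 23
G :  0  1  2  3  0  1  2  3  4  0  1  2  3  0  1  2  3  4  0  1  2  3  0  1
P-positions are exactly the n with G(n) = 0.

0, 4, 9, 13, 18, 22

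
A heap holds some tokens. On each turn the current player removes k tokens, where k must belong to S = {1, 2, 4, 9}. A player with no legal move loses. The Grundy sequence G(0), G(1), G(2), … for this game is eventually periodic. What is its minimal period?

G(0) = 0
G(1) = mex{0} = 1
G(2) = mex{1,0} = 2
G(3) = mex{2,1} = 0
G(4) = mex{0,2,0} = 1
G(5) = mex{1,0,1} = 2
G(6) = mex{2,1,2} = 0
G(7) = mex{0,2,0} = 1
G(8) = mex{1,0,1} = 2
G(9) = mex{2,1,2,0} = 3
G(10) = mex{3,2,0,1} = 4
G(11) = mex{4,3,1,2} = 0
G(12) = mex{0,4,2,0} = 1
G(13) = mex{1,0,3,1} = 2
G(14) = mex{2,1,4,2} = 0
G(15) = mex{0,2,0,0} = 1
G(16) = mex{1,0,1,1} = 2
G(17) = mex{2,1,2,2} = 0
G(18) = mex{0,2,0,3} = 1
G(19) = mex{1,0,1,4} = 2
G(20) = mex{2,1,2,0} = 3
G(21) = mex{3,2,0,1} = 4
G(22) = mex{4,3,1,2} = 0
G(23) = mex{0,4,2,0} = 1
G(n+11) = G(n) holds for n = 0,…,8 (a full window of length max(S) = 9), so the sequence is purely periodic with period 11.

11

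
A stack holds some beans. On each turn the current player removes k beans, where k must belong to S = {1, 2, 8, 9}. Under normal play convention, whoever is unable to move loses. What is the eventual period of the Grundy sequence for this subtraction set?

10

G(0) = 0
G(1) = mex{0} = 1
G(2) = mex{1,0} = 2
G(3) = mex{2,1} = 0
G(4) = mex{0,2} = 1
G(5) = mex{1,0} = 2
G(6) = mex{2,1} = 0
G(7) = mex{0,2} = 1
G(8) = mex{1,0,0} = 2
G(9) = mex{2,1,1,0} = 3
G(10) = mex{3,2,2,1} = 0
G(11) = mex{0,3,0,2} = 1
G(12) = mex{1,0,1,0} = 2
G(13) = mex{2,1,2,1} = 0
G(14) = mex{0,2,0,2} = 1
G(15) = mex{1,0,1,0} = 2
G(16) = mex{2,1,2,1} = 0
G(17) = mex{0,2,3,2} = 1
G(18) = mex{1,0,0,3} = 2
G(19) = mex{2,1,1,0} = 3
G(20) = mex{3,2,2,1} = 0
G(21) = mex{0,3,0,2} = 1
G(n+10) = G(n) holds for n = 0,…,8 (a full window of length max(S) = 9), so the sequence is purely periodic with period 10.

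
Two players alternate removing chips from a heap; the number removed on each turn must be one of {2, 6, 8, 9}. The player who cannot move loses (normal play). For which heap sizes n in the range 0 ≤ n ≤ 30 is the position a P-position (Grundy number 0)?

G(0) = 0
G(1) = mex{} = 0
G(2) = mex{0} = 1
G(3) = mex{0} = 1
G(4) = mex{1} = 0
G(5) = mex{1} = 0
G(6) = mex{0,0} = 1
G(7) = mex{0,0} = 1
G(8) = mex{1,1,0} = 2
G(9) = mex{1,1,0,0} = 2
G(10) = mex{2,0,1,0} = 3
G(11) = mex{2,0,1,1} = 3
G(12) = mex{3,1,0,1} = 2
G(13) = mex{3,1,0,0} = 2
G(14) = mex{2,2,1,0} = 3
G(15) = mex{2,2,1,1} = 0
G(16) = mex{3,3,2,1} = 0
G(17) = mex{0,3,2,2} = 1
G(18) = mex{0,2,3,2} = 1
G(19) = mex{1,2,3,3} = 0
G(20) = mex{1,3,2,3} = 0
G(21) = mex{0,0,2,2} = 1
G(22) = mex{0,0,3,2} = 1
G(23) = mex{1,1,0,3} = 2
G(24) = mex{1,1,0,0} = 2
G(25) = mex{2,0,1,0} = 3
G(26) = mex{2,0,1,1} = 3
G(27) = mex{3,1,0,1} = 2
G(28) = mex{3,1,0,0} = 2
G(29) = mex{2,2,1,0} = 3
G(30) = mex{2,2,1,1} = 0
P-positions are exactly the n with G(n) = 0.

0, 1, 4, 5, 15, 16, 19, 20, 30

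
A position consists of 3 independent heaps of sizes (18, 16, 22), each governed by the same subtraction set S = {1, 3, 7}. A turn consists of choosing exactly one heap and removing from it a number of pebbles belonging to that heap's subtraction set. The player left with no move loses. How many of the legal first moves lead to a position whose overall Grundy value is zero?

0

All heaps use S = {1, 3, 7}:
n :  0  1  2  3  4  5  6  7  8  9 10 11 12 13 14 15 16 17 18 19 20 21 22
G :  0  1  0  1  0  1  0  1  0  1  0  1  0  1  0  1  0  1  0  1  0  1  0
Heap A: G(18) = 0.
Heap B: G(16) = 0.
Heap C: G(22) = 0.
Combined Grundy value = 0 ⊕ 0 ⊕ 0 = 0.
A winning move leaves total XOR = 0, i.e. changes one component's Grundy value g to g ⊕ X where X is the current total.
Heap A: target g' = 0⊕0 = 0, but every legal move changes the Grundy value (mex property), so 0 moves.
Heap B: target g' = 0⊕0 = 0, but every legal move changes the Grundy value (mex property), so 0 moves.
Heap C: target g' = 0⊕0 = 0, but every legal move changes the Grundy value (mex property), so 0 moves.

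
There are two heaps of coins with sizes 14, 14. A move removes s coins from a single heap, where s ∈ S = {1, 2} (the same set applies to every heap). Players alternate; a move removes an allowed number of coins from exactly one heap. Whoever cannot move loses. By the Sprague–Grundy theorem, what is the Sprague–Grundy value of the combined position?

All heaps use S = {1, 2}:
G(0) = 0
G(1) = mex{0} = 1
G(2) = mex{1,0} = 2
G(3) = mex{2,1} = 0
G(4) = mex{0,2} = 1
G(5) = mex{1,0} = 2
G(6) = mex{2,1} = 0
G(7) = mex{0,2} = 1
G(8) = mex{1,0} = 2
G(9) = mex{2,1} = 0
G(10) = mex{0,2} = 1
G(11) = mex{1,0} = 2
G(12) = mex{2,1} = 0
G(13) = mex{0,2} = 1
G(14) = mex{1,0} = 2
Heap A: G(14) = 2.
Heap B: G(14) = 2.
Combined Grundy value = 2 ⊕ 2 = 0.

0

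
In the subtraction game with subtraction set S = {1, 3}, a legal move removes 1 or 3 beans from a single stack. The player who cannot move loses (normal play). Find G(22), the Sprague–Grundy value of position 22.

0

n :  0  1  2  3  4  5  6  7  8  9 10 11 12 13 14 15 16 17 18 19 20 21 22
G :  0  1  0  1  0  1  0  1  0  1  0  1  0  1  0  1  0  1  0  1  0  1  0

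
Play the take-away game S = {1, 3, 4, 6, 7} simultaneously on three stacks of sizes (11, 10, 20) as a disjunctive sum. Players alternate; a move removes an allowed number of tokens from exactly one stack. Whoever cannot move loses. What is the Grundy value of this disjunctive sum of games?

1

All stacks use S = {1, 3, 4, 6, 7}:
G(0) = 0
G(1) = mex{0} = 1
G(2) = mex{1} = 0
G(3) = mex{0,0} = 1
G(4) = mex{1,1,0} = 2
G(5) = mex{2,0,1} = 3
G(6) = mex{3,1,0,0} = 2
G(7) = mex{2,2,1,1,0} = 3
G(8) = mex{3,3,2,0,1} = 4
G(9) = mex{4,2,3,1,0} = 5
G(10) = mex{5,3,2,2,1} = 0
G(11) = mex{0,4,3,3,2} = 1
G(12) = mex{1,5,4,2,3} = 0
G(13) = mex{0,0,5,3,2} = 1
G(14) = mex{1,1,0,4,3} = 2
G(15) = mex{2,0,1,5,4} = 3
G(16) = mex{3,1,0,0,5} = 2
G(17) = mex{2,2,1,1,0} = 3
G(18) = mex{3,3,2,0,1} = 4
G(19) = mex{4,2,3,1,0} = 5
G(20) = mex{5,3,2,2,1} = 0
Stack A: G(11) = 1.
Stack B: G(10) = 0.
Stack C: G(20) = 0.
Combined Grundy value = 1 ⊕ 0 ⊕ 0 = 1.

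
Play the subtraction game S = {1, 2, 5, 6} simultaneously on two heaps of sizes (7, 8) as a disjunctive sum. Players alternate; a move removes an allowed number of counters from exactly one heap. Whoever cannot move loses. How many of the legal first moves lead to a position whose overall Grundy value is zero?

3

All heaps use S = {1, 2, 5, 6}:
G(0) = 0
G(1) = mex{0} = 1
G(2) = mex{1,0} = 2
G(3) = mex{2,1} = 0
G(4) = mex{0,2} = 1
G(5) = mex{1,0,0} = 2
G(6) = mex{2,1,1,0} = 3
G(7) = mex{3,2,2,1} = 0
G(8) = mex{0,3,0,2} = 1
Heap A: G(7) = 0.
Heap B: G(8) = 1.
Combined Grundy value = 0 ⊕ 1 = 1.
A winning move leaves total XOR = 0, i.e. changes one component's Grundy value g to g ⊕ X where X is the current total.
Heap A: need g' = 0⊕1 = 1. Options: 7−1→G=3, 7−2→G=2, 7−5→G=2, 7−6→G=1. Hits: 1.
Heap B: need g' = 1⊕1 = 0. Options: 8−1→G=0, 8−2→G=3, 8−5→G=0, 8−6→G=2. Hits: 2.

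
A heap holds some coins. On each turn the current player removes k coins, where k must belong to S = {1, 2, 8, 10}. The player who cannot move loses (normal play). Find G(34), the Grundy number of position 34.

G(0) = 0
G(1) = mex{0} = 1
G(2) = mex{1,0} = 2
G(3) = mex{2,1} = 0
G(4) = mex{0,2} = 1
G(5) = mex{1,0} = 2
G(6) = mex{2,1} = 0
G(7) = mex{0,2} = 1
G(8) = mex{1,0,0} = 2
G(9) = mex{2,1,1} = 0
G(10) = mex{0,2,2,0} = 1
G(11) = mex{1,0,0,1} = 2
G(12) = mex{2,1,1,2} = 0
G(13) = mex{0,2,2,0} = 1
G(14) = mex{1,0,0,1} = 2
G(15) = mex{2,1,1,2} = 0
G(16) = mex{0,2,2,0} = 1
G(17) = mex{1,0,0,1} = 2
G(18) = mex{2,1,1,2} = 0
G(19) = mex{0,2,2,0} = 1
G(20) = mex{1,0,0,1} = 2
G(21) = mex{2,1,1,2} = 0
G(22) = mex{0,2,2,0} = 1
G(23) = mex{1,0,0,1} = 2
G(24) = mex{2,1,1,2} = 0
G(25) = mex{0,2,2,0} = 1
G(26) = mex{1,0,0,1} = 2
G(27) = mex{2,1,1,2} = 0
G(28) = mex{0,2,2,0} = 1
G(29) = mex{1,0,0,1} = 2
G(30) = mex{2,1,1,2} = 0
G(31) = mex{0,2,2,0} = 1
G(32) = mex{1,0,0,1} = 2
G(33) = mex{2,1,1,2} = 0
G(34) = mex{0,2,2,0} = 1

1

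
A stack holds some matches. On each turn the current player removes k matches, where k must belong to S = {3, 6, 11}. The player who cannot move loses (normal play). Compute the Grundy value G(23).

G(0) = 0
G(1) = mex{} = 0
G(2) = mex{} = 0
G(3) = mex{0} = 1
G(4) = mex{0} = 1
G(5) = mex{0} = 1
G(6) = mex{1,0} = 2
G(7) = mex{1,0} = 2
G(8) = mex{1,0} = 2
G(9) = mex{2,1} = 0
G(10) = mex{2,1} = 0
G(11) = mex{2,1,0} = 3
G(12) = mex{0,2,0} = 1
G(13) = mex{0,2,0} = 1
G(14) = mex{3,2,1} = 0
G(15) = mex{1,0,1} = 2
G(16) = mex{1,0,1} = 2
G(17) = mex{0,3,2} = 1
G(18) = mex{2,1,2} = 0
G(19) = mex{2,1,2} = 0
G(20) = mex{1,0,0} = 2
G(21) = mex{0,2,0} = 1
G(22) = mex{0,2,3} = 1
G(23) = mex{2,1,1} = 0

0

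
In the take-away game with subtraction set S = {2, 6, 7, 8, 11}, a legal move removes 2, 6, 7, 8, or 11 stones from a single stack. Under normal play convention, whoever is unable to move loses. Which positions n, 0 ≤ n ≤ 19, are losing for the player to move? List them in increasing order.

0, 1, 4, 5, 14, 17, 18

n :  0  1  2  3  4  5  6  7  8  9 10 11 12 13 14 15 16 17 18 19
G :  0  0  1  1  0  0  1  1  2  2  3  3  2  2  0  3  1  0  0  1
P-positions are exactly the n with G(n) = 0.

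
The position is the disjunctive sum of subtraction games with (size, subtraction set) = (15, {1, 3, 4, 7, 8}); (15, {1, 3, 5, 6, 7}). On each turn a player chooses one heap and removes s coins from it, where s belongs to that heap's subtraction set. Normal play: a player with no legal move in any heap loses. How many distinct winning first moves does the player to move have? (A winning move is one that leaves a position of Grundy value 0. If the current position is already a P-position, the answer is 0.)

Heap A, S = {1, 3, 4, 7, 8}:
G(0) = 0
G(1) = mex{0} = 1
G(2) = mex{1} = 0
G(3) = mex{0,0} = 1
G(4) = mex{1,1,0} = 2
G(5) = mex{2,0,1} = 3
G(6) = mex{3,1,0} = 2
G(7) = mex{2,2,1,0} = 3
G(8) = mex{3,3,2,1,0} = 4
G(9) = mex{4,2,3,0,1} = 5
G(10) = mex{5,3,2,1,0} = 4
G(11) = mex{4,4,3,2,1} = 0
G(12) = mex{0,5,4,3,2} = 1
G(13) = mex{1,4,5,2,3} = 0
G(14) = mex{0,0,4,3,2} = 1
G(15) = mex{1,1,0,4,3} = 2
G_A(15) = 2.
Heap B, S = {1, 3, 5, 6, 7}:
G(0) = 0
G(1) = mex{0} = 1
G(2) = mex{1} = 0
G(3) = mex{0,0} = 1
G(4) = mex{1,1} = 0
G(5) = mex{0,0,0} = 1
G(6) = mex{1,1,1,0} = 2
G(7) = mex{2,0,0,1,0} = 3
G(8) = mex{3,1,1,0,1} = 2
G(9) = mex{2,2,0,1,0} = 3
G(10) = mex{3,3,1,0,1} = 2
G(11) = mex{2,2,2,1,0} = 3
G(12) = mex{3,3,3,2,1} = 0
G(13) = mex{0,2,2,3,2} = 1
G(14) = mex{1,3,3,2,3} = 0
G(15) = mex{0,0,2,3,2} = 1
G_B(15) = 1.
Combined Grundy value = 2 ⊕ 1 = 3.
A winning move leaves total XOR = 0, i.e. changes one component's Grundy value g to g ⊕ X where X is the current total.
Heap A: need g' = 2⊕3 = 1. Options: 15−1→G=1, 15−3→G=1, 15−4→G=0, 15−7→G=4, 15−8→G=3. Hits: 2.
Heap B: need g' = 1⊕3 = 2. Options: 15−1→G=0, 15−3→G=0, 15−5→G=2, 15−6→G=3, 15−7→G=2. Hits: 2.

4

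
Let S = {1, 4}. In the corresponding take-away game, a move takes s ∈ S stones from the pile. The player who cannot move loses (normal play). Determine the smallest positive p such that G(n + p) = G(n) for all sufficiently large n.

5

n :  0  1  2  3  4  5  6  7  8  9 10 11 12 13 14
G :  0  1  0  1  2  0  1  0  1  2  0  1  0  1  2
G(n+5) = G(n) holds for n = 0,…,3 (a full window of length max(S) = 4), so the sequence is purely periodic with period 5.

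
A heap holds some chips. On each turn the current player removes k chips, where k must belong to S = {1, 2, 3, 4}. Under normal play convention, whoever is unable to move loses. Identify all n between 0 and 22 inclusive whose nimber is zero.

0, 5, 10, 15, 20

G(0) = 0
G(1) = mex{0} = 1
G(2) = mex{1,0} = 2
G(3) = mex{2,1,0} = 3
G(4) = mex{3,2,1,0} = 4
G(5) = mex{4,3,2,1} = 0
G(6) = mex{0,4,3,2} = 1
G(7) = mex{1,0,4,3} = 2
G(8) = mex{2,1,0,4} = 3
G(9) = mex{3,2,1,0} = 4
G(10) = mex{4,3,2,1} = 0
G(11) = mex{0,4,3,2} = 1
G(12) = mex{1,0,4,3} = 2
G(13) = mex{2,1,0,4} = 3
G(14) = mex{3,2,1,0} = 4
G(15) = mex{4,3,2,1} = 0
G(16) = mex{0,4,3,2} = 1
G(17) = mex{1,0,4,3} = 2
G(18) = mex{2,1,0,4} = 3
G(19) = mex{3,2,1,0} = 4
G(20) = mex{4,3,2,1} = 0
G(21) = mex{0,4,3,2} = 1
G(22) = mex{1,0,4,3} = 2
P-positions are exactly the n with G(n) = 0.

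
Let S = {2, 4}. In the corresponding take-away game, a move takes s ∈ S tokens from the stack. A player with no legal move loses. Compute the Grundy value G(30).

0

G(0) = 0
G(1) = mex{} = 0
G(2) = mex{0} = 1
G(3) = mex{0} = 1
G(4) = mex{1,0} = 2
G(5) = mex{1,0} = 2
G(6) = mex{2,1} = 0
G(7) = mex{2,1} = 0
G(8) = mex{0,2} = 1
G(9) = mex{0,2} = 1
G(10) = mex{1,0} = 2
G(11) = mex{1,0} = 2
G(12) = mex{2,1} = 0
G(13) = mex{2,1} = 0
G(14) = mex{0,2} = 1
G(15) = mex{0,2} = 1
G(16) = mex{1,0} = 2
G(17) = mex{1,0} = 2
G(18) = mex{2,1} = 0
G(19) = mex{2,1} = 0
G(20) = mex{0,2} = 1
G(21) = mex{0,2} = 1
G(22) = mex{1,0} = 2
G(23) = mex{1,0} = 2
G(24) = mex{2,1} = 0
G(25) = mex{2,1} = 0
G(26) = mex{0,2} = 1
G(27) = mex{0,2} = 1
G(28) = mex{1,0} = 2
G(29) = mex{1,0} = 2
G(30) = mex{2,1} = 0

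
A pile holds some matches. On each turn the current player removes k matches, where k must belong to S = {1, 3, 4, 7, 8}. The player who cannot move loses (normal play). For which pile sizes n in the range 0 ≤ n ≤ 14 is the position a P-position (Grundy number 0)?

0, 2, 11, 13

G(0) = 0
G(1) = mex{0} = 1
G(2) = mex{1} = 0
G(3) = mex{0,0} = 1
G(4) = mex{1,1,0} = 2
G(5) = mex{2,0,1} = 3
G(6) = mex{3,1,0} = 2
G(7) = mex{2,2,1,0} = 3
G(8) = mex{3,3,2,1,0} = 4
G(9) = mex{4,2,3,0,1} = 5
G(10) = mex{5,3,2,1,0} = 4
G(11) = mex{4,4,3,2,1} = 0
G(12) = mex{0,5,4,3,2} = 1
G(13) = mex{1,4,5,2,3} = 0
G(14) = mex{0,0,4,3,2} = 1
P-positions are exactly the n with G(n) = 0.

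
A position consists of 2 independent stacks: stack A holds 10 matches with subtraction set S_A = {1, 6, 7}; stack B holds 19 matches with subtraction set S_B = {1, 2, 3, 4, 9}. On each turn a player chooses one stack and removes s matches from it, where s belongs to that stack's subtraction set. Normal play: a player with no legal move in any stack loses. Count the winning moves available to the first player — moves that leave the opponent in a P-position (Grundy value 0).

Stack A, S = {1, 6, 7}:
G(0) = 0
G(1) = mex{0} = 1
G(2) = mex{1} = 0
G(3) = mex{0} = 1
G(4) = mex{1} = 0
G(5) = mex{0} = 1
G(6) = mex{1,0} = 2
G(7) = mex{2,1,0} = 3
G(8) = mex{3,0,1} = 2
G(9) = mex{2,1,0} = 3
G(10) = mex{3,0,1} = 2
G_A(10) = 2.
Stack B, S = {1, 2, 3, 4, 9}:
n :  0  1  2  3  4  5  6  7  8  9 10 11 12 13 14 15 16 17 18 19
G :  0  1  2  3  4  0  1  2  3  4  0  1  2  3  4  0  1  2  3  4
G_B(19) = 4.
Combined Grundy value = 2 ⊕ 4 = 6.
A winning move leaves total XOR = 0, i.e. changes one component's Grundy value g to g ⊕ X where X is the current total.
Stack A: need g' = 2⊕6 = 4. Options: 10−1→G=3, 10−6→G=0, 10−7→G=1. Hits: 0.
Stack B: need g' = 4⊕6 = 2. Options: 19−1→G=3, 19−2→G=2, 19−3→G=1, 19−4→G=0, 19−9→G=0. Hits: 1.

1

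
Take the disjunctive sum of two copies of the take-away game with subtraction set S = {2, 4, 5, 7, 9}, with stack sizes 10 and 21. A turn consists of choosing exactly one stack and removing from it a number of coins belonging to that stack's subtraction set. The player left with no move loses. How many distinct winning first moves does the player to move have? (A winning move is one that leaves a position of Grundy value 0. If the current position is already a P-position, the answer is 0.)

0

All stacks use S = {2, 4, 5, 7, 9}:
n :  0  1  2  3  4  5  6  7  8  9 10 11 12 13 14 15 16 17 18 19 20 21
G :  0  0  1  1  2  2  3  3  4  4  5  0  0  1  1  2  2  3  3  4  4  5
Stack A: G(10) = 5.
Stack B: G(21) = 5.
Combined Grundy value = 5 ⊕ 5 = 0.
A winning move leaves total XOR = 0, i.e. changes one component's Grundy value g to g ⊕ X where X is the current total.
Stack A: target g' = 5⊕0 = 5, but every legal move changes the Grundy value (mex property), so 0 moves.
Stack B: target g' = 5⊕0 = 5, but every legal move changes the Grundy value (mex property), so 0 moves.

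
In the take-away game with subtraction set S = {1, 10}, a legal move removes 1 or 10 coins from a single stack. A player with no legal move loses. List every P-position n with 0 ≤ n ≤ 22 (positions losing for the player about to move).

G(0) = 0
G(1) = mex{0} = 1
G(2) = mex{1} = 0
G(3) = mex{0} = 1
G(4) = mex{1} = 0
G(5) = mex{0} = 1
G(6) = mex{1} = 0
G(7) = mex{0} = 1
G(8) = mex{1} = 0
G(9) = mex{0} = 1
G(10) = mex{1,0} = 2
G(11) = mex{2,1} = 0
G(12) = mex{0,0} = 1
G(13) = mex{1,1} = 0
G(14) = mex{0,0} = 1
G(15) = mex{1,1} = 0
G(16) = mex{0,0} = 1
G(17) = mex{1,1} = 0
G(18) = mex{0,0} = 1
G(19) = mex{1,1} = 0
G(20) = mex{0,2} = 1
G(21) = mex{1,0} = 2
G(22) = mex{2,1} = 0
P-positions are exactly the n with G(n) = 0.

0, 2, 4, 6, 8, 11, 13, 15, 17, 19, 22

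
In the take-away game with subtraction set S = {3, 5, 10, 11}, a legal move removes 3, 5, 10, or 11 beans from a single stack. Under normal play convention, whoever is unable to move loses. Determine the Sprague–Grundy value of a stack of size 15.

G(0) = 0
G(1) = mex{} = 0
G(2) = mex{} = 0
G(3) = mex{0} = 1
G(4) = mex{0} = 1
G(5) = mex{0,0} = 1
G(6) = mex{1,0} = 2
G(7) = mex{1,0} = 2
G(8) = mex{1,1} = 0
G(9) = mex{2,1} = 0
G(10) = mex{2,1,0} = 3
G(11) = mex{0,2,0,0} = 1
G(12) = mex{0,2,0,0} = 1
G(13) = mex{3,0,1,0} = 2
G(14) = mex{1,0,1,1} = 2
G(15) = mex{1,3,1,1} = 0

0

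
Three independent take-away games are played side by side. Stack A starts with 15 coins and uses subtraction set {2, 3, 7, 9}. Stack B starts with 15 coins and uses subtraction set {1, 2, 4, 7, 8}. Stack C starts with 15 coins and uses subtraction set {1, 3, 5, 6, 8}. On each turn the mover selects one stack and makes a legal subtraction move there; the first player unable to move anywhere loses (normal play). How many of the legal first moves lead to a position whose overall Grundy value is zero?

Stack A, S = {2, 3, 7, 9}:
n :  0  1  2  3  4  5  6  7  8  9 10 11 12 13 14 15
G :  0  0  1  1  2  0  0  1  1  2  2  0  3  1  2  2
G_A(15) = 2.
Stack B, S = {1, 2, 4, 7, 8}:
n :  0  1  2  3  4  5  6  7  8  9 10 11 12 13 14 15
G :  0  1  2  0  1  2  0  1  2  0  1  2  0  1  2  0
G_B(15) = 0.
Stack C, S = {1, 3, 5, 6, 8}:
G(0) = 0
G(1) = mex{0} = 1
G(2) = mex{1} = 0
G(3) = mex{0,0} = 1
G(4) = mex{1,1} = 0
G(5) = mex{0,0,0} = 1
G(6) = mex{1,1,1,0} = 2
G(7) = mex{2,0,0,1} = 3
G(8) = mex{3,1,1,0,0} = 2
G(9) = mex{2,2,0,1,1} = 3
G(10) = mex{3,3,1,0,0} = 2
G(11) = mex{2,2,2,1,1} = 0
G(12) = mex{0,3,3,2,0} = 1
G(13) = mex{1,2,2,3,1} = 0
G(14) = mex{0,0,3,2,2} = 1
G(15) = mex{1,1,2,3,3} = 0
G_C(15) = 0.
Combined Grundy value = 2 ⊕ 0 ⊕ 0 = 2.
A winning move leaves total XOR = 0, i.e. changes one component's Grundy value g to g ⊕ X where X is the current total.
Stack A: need g' = 2⊕2 = 0. Options: 15−2→G=1, 15−3→G=3, 15−7→G=1, 15−9→G=0. Hits: 1.
Stack B: need g' = 0⊕2 = 2. Options: 15−1→G=2, 15−2→G=1, 15−4→G=2, 15−7→G=2, 15−8→G=1. Hits: 3.
Stack C: need g' = 0⊕2 = 2. Options: 15−1→G=1, 15−3→G=1, 15−5→G=2, 15−6→G=3, 15−8→G=3. Hits: 1.

5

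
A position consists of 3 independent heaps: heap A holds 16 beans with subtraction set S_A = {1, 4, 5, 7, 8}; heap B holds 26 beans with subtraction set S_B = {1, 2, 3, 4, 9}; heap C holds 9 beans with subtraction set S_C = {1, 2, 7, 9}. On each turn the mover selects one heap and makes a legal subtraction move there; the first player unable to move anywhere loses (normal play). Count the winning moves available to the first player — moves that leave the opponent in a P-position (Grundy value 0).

Heap A, S = {1, 4, 5, 7, 8}:
G(0) = 0
G(1) = mex{0} = 1
G(2) = mex{1} = 0
G(3) = mex{0} = 1
G(4) = mex{1,0} = 2
G(5) = mex{2,1,0} = 3
G(6) = mex{3,0,1} = 2
G(7) = mex{2,1,0,0} = 3
G(8) = mex{3,2,1,1,0} = 4
G(9) = mex{4,3,2,0,1} = 5
G(10) = mex{5,2,3,1,0} = 4
G(11) = mex{4,3,2,2,1} = 0
G(12) = mex{0,4,3,3,2} = 1
G(13) = mex{1,5,4,2,3} = 0
G(14) = mex{0,4,5,3,2} = 1
G(15) = mex{1,0,4,4,3} = 2
G(16) = mex{2,1,0,5,4} = 3
G_A(16) = 3.
Heap B, S = {1, 2, 3, 4, 9}:
n :  0  1  2  3  4  5  6  7  8  9 10 11 12 13 14 15 16 17 18 19 20 21 22 23 24 25 26
G :  0  1  2  3  4  0  1  2  3  4  0  1  2  3  4  0  1  2  3  4  0  1  2  3  4  0  1
G_B(26) = 1.
Heap C, S = {1, 2, 7, 9}:
n : 0 1 2 3 4 5 6 7 8 9
G : 0 1 2 0 1 2 0 1 2 3
G_C(9) = 3.
Combined Grundy value = 3 ⊕ 1 ⊕ 3 = 1.
A winning move leaves total XOR = 0, i.e. changes one component's Grundy value g to g ⊕ X where X is the current total.
Heap A: need g' = 3⊕1 = 2. Options: 16−1→G=2, 16−4→G=1, 16−5→G=0, 16−7→G=5, 16−8→G=4. Hits: 1.
Heap B: need g' = 1⊕1 = 0. Options: 26−1→G=0, 26−2→G=4, 26−3→G=3, 26−4→G=2, 26−9→G=2. Hits: 1.
Heap C: need g' = 3⊕1 = 2. Options: 9−1→G=2, 9−2→G=1, 9−7→G=2, 9−9→G=0. Hits: 2.

4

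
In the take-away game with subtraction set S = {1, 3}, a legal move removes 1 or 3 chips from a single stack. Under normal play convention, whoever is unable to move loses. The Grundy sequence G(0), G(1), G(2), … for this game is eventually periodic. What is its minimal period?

n :  0  1  2  3  4  5  6  7  8  9 10 11 12 13 14
G :  0  1  0  1  0  1  0  1  0  1  0  1  0  1  0
G(n+2) = G(n) holds for n = 0,…,2 (a full window of length max(S) = 3), so the sequence is purely periodic with period 2.

2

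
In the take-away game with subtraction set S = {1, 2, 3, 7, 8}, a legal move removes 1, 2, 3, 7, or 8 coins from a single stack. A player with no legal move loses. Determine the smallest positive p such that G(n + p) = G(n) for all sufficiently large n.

G(0) = 0
G(1) = mex{0} = 1
G(2) = mex{1,0} = 2
G(3) = mex{2,1,0} = 3
G(4) = mex{3,2,1} = 0
G(5) = mex{0,3,2} = 1
G(6) = mex{1,0,3} = 2
G(7) = mex{2,1,0,0} = 3
G(8) = mex{3,2,1,1,0} = 4
G(9) = mex{4,3,2,2,1} = 0
G(10) = mex{0,4,3,3,2} = 1
G(11) = mex{1,0,4,0,3} = 2
G(12) = mex{2,1,0,1,0} = 3
G(13) = mex{3,2,1,2,1} = 0
G(14) = mex{0,3,2,3,2} = 1
G(15) = mex{1,0,3,4,3} = 2
G(16) = mex{2,1,0,0,4} = 3
G(17) = mex{3,2,1,1,0} = 4
G(18) = mex{4,3,2,2,1} = 0
G(19) = mex{0,4,3,3,2} = 1
G(n+9) = G(n) holds for n = 0,…,7 (a full window of length max(S) = 8), so the sequence is purely periodic with period 9.

9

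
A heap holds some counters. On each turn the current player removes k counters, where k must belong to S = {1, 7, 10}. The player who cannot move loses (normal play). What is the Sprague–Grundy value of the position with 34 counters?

n :  0  1  2  3  4  5  6  7  8  9 10 11 12 13 14 15 16 17 18 19 20 21 22 23 24 25 26 27 28 29 30 31 32 33 34
G :  0  1  0  1  0  1  0  1  0  1  2  3  2  3  2  3  2  0  1  0  1  0  1  0  1  0  1  2  3  2  3  2  3  2  0

0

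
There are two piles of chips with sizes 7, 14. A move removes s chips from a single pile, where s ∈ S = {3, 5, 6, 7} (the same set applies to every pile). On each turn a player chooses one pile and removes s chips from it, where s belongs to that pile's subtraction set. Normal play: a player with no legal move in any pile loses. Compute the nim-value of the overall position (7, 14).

All piles use S = {3, 5, 6, 7}:
G(0) = 0
G(1) = mex{} = 0
G(2) = mex{} = 0
G(3) = mex{0} = 1
G(4) = mex{0} = 1
G(5) = mex{0,0} = 1
G(6) = mex{1,0,0} = 2
G(7) = mex{1,0,0,0} = 2
G(8) = mex{1,1,0,0} = 2
G(9) = mex{2,1,1,0} = 3
G(10) = mex{2,1,1,1} = 0
G(11) = mex{2,2,1,1} = 0
G(12) = mex{3,2,2,1} = 0
G(13) = mex{0,2,2,2} = 1
G(14) = mex{0,3,2,2} = 1
Pile A: G(7) = 2.
Pile B: G(14) = 1.
Combined Grundy value = 2 ⊕ 1 = 3.

3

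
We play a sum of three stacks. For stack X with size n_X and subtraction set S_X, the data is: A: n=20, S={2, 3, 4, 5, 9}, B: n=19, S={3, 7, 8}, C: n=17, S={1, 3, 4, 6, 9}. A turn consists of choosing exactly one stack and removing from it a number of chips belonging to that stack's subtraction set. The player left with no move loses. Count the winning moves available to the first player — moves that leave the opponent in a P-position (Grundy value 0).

7

Stack A, S = {2, 3, 4, 5, 9}:
n :  0  1  2  3  4  5  6  7  8  9 10 11 12 13 14 15 16 17 18 19 20
G :  0  0  1  1  2  2  3  0  0  1  1  2  2  3  0  0  1  1  2  2  3
G_A(20) = 3.
Stack B, S = {3, 7, 8}:
G(0) = 0
G(1) = mex{} = 0
G(2) = mex{} = 0
G(3) = mex{0} = 1
G(4) = mex{0} = 1
G(5) = mex{0} = 1
G(6) = mex{1} = 0
G(7) = mex{1,0} = 2
G(8) = mex{1,0,0} = 2
G(9) = mex{0,0,0} = 1
G(10) = mex{2,1,0} = 3
G(11) = mex{2,1,1} = 0
G(12) = mex{1,1,1} = 0
G(13) = mex{3,0,1} = 2
G(14) = mex{0,2,0} = 1
G(15) = mex{0,2,2} = 1
G(16) = mex{2,1,2} = 0
G(17) = mex{1,3,1} = 0
G(18) = mex{1,0,3} = 2
G(19) = mex{0,0,0} = 1
G_B(19) = 1.
Stack C, S = {1, 3, 4, 6, 9}:
G(0) = 0
G(1) = mex{0} = 1
G(2) = mex{1} = 0
G(3) = mex{0,0} = 1
G(4) = mex{1,1,0} = 2
G(5) = mex{2,0,1} = 3
G(6) = mex{3,1,0,0} = 2
G(7) = mex{2,2,1,1} = 0
G(8) = mex{0,3,2,0} = 1
G(9) = mex{1,2,3,1,0} = 4
G(10) = mex{4,0,2,2,1} = 3
G(11) = mex{3,1,0,3,0} = 2
G(12) = mex{2,4,1,2,1} = 0
G(13) = mex{0,3,4,0,2} = 1
G(14) = mex{1,2,3,1,3} = 0
G(15) = mex{0,0,2,4,2} = 1
G(16) = mex{1,1,0,3,0} = 2
G(17) = mex{2,0,1,2,1} = 3
G_C(17) = 3.
Combined Grundy value = 3 ⊕ 1 ⊕ 3 = 1.
A winning move leaves total XOR = 0, i.e. changes one component's Grundy value g to g ⊕ X where X is the current total.
Stack A: need g' = 3⊕1 = 2. Options: 20−2→G=2, 20−3→G=1, 20−4→G=1, 20−5→G=0, 20−9→G=2. Hits: 2.
Stack B: need g' = 1⊕1 = 0. Options: 19−3→G=0, 19−7→G=0, 19−8→G=0. Hits: 3.
Stack C: need g' = 3⊕1 = 2. Options: 17−1→G=2, 17−3→G=0, 17−4→G=1, 17−6→G=2, 17−9→G=1. Hits: 2.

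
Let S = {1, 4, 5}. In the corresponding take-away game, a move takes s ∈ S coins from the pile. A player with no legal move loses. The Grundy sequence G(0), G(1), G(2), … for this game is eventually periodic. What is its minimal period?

G(0) = 0
G(1) = mex{0} = 1
G(2) = mex{1} = 0
G(3) = mex{0} = 1
G(4) = mex{1,0} = 2
G(5) = mex{2,1,0} = 3
G(6) = mex{3,0,1} = 2
G(7) = mex{2,1,0} = 3
G(8) = mex{3,2,1} = 0
G(9) = mex{0,3,2} = 1
G(10) = mex{1,2,3} = 0
G(11) = mex{0,3,2} = 1
G(12) = mex{1,0,3} = 2
G(13) = mex{2,1,0} = 3
G(14) = mex{3,0,1} = 2
G(15) = mex{2,1,0} = 3
G(16) = mex{3,2,1} = 0
G(17) = mex{0,3,2} = 1
G(n+8) = G(n) holds for n = 0,…,4 (a full window of length max(S) = 5), so the sequence is purely periodic with period 8.

8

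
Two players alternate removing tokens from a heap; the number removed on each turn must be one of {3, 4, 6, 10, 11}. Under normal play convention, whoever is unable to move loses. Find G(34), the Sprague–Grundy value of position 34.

2

n :  0  1  2  3  4  5  6  7  8  9 10 11 12 13 14 15 16 17 18 19 20 21 22 23 24 25 26 27 28 29 30 31 32 33 34
G :  0  0  0  1  1  1  2  2  2  0  3  3  1  4  0  2  0  1  3  1  2  0  2  0  1  3  1  2  0  2  0  1  3  1  2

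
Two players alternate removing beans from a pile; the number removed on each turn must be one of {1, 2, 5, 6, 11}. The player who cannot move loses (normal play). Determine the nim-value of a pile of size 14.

4

G(0) = 0
G(1) = mex{0} = 1
G(2) = mex{1,0} = 2
G(3) = mex{2,1} = 0
G(4) = mex{0,2} = 1
G(5) = mex{1,0,0} = 2
G(6) = mex{2,1,1,0} = 3
G(7) = mex{3,2,2,1} = 0
G(8) = mex{0,3,0,2} = 1
G(9) = mex{1,0,1,0} = 2
G(10) = mex{2,1,2,1} = 0
G(11) = mex{0,2,3,2,0} = 1
G(12) = mex{1,0,0,3,1} = 2
G(13) = mex{2,1,1,0,2} = 3
G(14) = mex{3,2,2,1,0} = 4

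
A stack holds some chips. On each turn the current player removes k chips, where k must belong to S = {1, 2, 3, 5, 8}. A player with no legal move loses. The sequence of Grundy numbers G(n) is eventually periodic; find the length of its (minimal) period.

10

n :  0  1  2  3  4  5  6  7  8  9 10 11 12 13 14 15 16 17 18 19 20 21
G :  0  1  2  3  0  1  2  3  4  5  0  1  2  3  0  1  2  3  4  5  0  1
G(n+10) = G(n) holds for n = 0,…,7 (a full window of length max(S) = 8), so the sequence is purely periodic with period 10.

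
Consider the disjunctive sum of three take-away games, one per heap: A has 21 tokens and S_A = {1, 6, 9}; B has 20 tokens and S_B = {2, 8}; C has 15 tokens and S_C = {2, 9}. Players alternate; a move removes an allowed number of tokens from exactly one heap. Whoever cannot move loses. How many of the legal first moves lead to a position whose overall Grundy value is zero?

Heap A, S = {1, 6, 9}:
n :  0  1  2  3  4  5  6  7  8  9 10 11 12 13 14 15 16 17 18 19 20 21
G :  0  1  0  1  0  1  2  0  1  2  3  2  0  1  0  1  2  0  1  0  1  2
G_A(21) = 2.
Heap B, S = {2, 8}:
G(0) = 0
G(1) = mex{} = 0
G(2) = mex{0} = 1
G(3) = mex{0} = 1
G(4) = mex{1} = 0
G(5) = mex{1} = 0
G(6) = mex{0} = 1
G(7) = mex{0} = 1
G(8) = mex{1,0} = 2
G(9) = mex{1,0} = 2
G(10) = mex{2,1} = 0
G(11) = mex{2,1} = 0
G(12) = mex{0,0} = 1
G(13) = mex{0,0} = 1
G(14) = mex{1,1} = 0
G(15) = mex{1,1} = 0
G(16) = mex{0,2} = 1
G(17) = mex{0,2} = 1
G(18) = mex{1,0} = 2
G(19) = mex{1,0} = 2
G(20) = mex{2,1} = 0
G_B(20) = 0.
Heap C, S = {2, 9}:
G(0) = 0
G(1) = mex{} = 0
G(2) = mex{0} = 1
G(3) = mex{0} = 1
G(4) = mex{1} = 0
G(5) = mex{1} = 0
G(6) = mex{0} = 1
G(7) = mex{0} = 1
G(8) = mex{1} = 0
G(9) = mex{1,0} = 2
G(10) = mex{0,0} = 1
G(11) = mex{2,1} = 0
G(12) = mex{1,1} = 0
G(13) = mex{0,0} = 1
G(14) = mex{0,0} = 1
G(15) = mex{1,1} = 0
G_C(15) = 0.
Combined Grundy value = 2 ⊕ 0 ⊕ 0 = 2.
A winning move leaves total XOR = 0, i.e. changes one component's Grundy value g to g ⊕ X where X is the current total.
Heap A: need g' = 2⊕2 = 0. Options: 21−1→G=1, 21−6→G=1, 21−9→G=0. Hits: 1.
Heap B: need g' = 0⊕2 = 2. Options: 20−2→G=2, 20−8→G=1. Hits: 1.
Heap C: need g' = 0⊕2 = 2. Options: 15−2→G=1, 15−9→G=1. Hits: 0.

2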